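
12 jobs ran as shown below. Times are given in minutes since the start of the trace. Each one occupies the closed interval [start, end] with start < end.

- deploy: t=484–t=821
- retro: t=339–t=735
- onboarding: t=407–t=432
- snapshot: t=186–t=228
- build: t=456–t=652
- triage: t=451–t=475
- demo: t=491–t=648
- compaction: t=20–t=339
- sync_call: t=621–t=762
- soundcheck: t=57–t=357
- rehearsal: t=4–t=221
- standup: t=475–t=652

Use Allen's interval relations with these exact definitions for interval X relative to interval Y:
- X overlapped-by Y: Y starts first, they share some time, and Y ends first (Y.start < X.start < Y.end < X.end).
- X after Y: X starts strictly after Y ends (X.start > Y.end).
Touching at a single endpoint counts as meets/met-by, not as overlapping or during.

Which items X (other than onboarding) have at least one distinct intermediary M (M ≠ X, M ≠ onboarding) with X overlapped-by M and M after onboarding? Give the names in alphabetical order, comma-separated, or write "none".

build, deploy, sync_call

Target onboarding = [t=407, t=432].
Intermediaries M with M after onboarding: build, demo, deploy, standup, sync_call, triage.
Via build — items with X overlapped-by build: deploy, sync_call.
Via demo — items with X overlapped-by demo: sync_call.
Via deploy — items with X overlapped-by deploy: none.
Via standup — items with X overlapped-by standup: deploy, sync_call.
Via sync_call — items with X overlapped-by sync_call: none.
Via triage — items with X overlapped-by triage: build.
Union: build, deploy, sync_call.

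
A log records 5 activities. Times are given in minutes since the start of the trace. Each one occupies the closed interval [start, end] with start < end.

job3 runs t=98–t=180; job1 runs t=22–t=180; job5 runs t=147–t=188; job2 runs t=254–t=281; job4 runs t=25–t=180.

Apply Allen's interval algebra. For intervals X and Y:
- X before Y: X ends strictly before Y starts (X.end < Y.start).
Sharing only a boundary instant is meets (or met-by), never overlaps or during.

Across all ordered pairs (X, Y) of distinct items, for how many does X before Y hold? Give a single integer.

4

Checking all 20 ordered pairs for relation 'before'; matching pairs in alphabetical order:
(job1, job2): job1 before job2 ✓
(job3, job2): job3 before job2 ✓
(job4, job2): job4 before job2 ✓
(job5, job2): job5 before job2 ✓
Count: 4.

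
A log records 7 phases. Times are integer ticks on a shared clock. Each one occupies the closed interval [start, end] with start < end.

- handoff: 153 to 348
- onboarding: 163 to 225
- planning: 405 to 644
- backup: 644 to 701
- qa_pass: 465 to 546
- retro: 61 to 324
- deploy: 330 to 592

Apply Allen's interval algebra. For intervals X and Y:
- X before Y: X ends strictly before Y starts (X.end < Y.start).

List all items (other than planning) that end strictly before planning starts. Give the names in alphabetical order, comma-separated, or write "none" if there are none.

handoff, onboarding, retro

Target planning = [405, 644].
backup [644, 701] → met-by → no.
deploy [330, 592] → overlaps → no.
handoff [153, 348] → before → yes.
onboarding [163, 225] → before → yes.
qa_pass [465, 546] → during → no.
retro [61, 324] → before → yes.
Result: handoff, onboarding, retro.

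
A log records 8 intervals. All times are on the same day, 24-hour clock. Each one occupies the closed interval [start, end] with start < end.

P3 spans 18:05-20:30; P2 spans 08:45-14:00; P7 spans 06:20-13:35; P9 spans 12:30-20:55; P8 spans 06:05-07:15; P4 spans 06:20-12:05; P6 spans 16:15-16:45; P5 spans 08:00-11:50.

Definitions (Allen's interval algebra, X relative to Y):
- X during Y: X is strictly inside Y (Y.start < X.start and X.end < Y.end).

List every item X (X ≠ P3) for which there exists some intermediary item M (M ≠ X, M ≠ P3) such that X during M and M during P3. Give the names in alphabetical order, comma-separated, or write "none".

Target P3 = [18:05, 20:30].
Intermediaries M with M during P3: none.
Union: none.

none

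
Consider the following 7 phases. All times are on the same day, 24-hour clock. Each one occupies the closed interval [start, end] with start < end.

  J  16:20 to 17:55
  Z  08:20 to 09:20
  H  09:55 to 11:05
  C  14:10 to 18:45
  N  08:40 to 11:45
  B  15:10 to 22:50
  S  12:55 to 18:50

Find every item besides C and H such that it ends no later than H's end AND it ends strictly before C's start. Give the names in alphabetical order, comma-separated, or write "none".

Conditions: its end is no later than H's end (X.end <= 11:05) AND its end is strictly before C's start (X.end < 14:10).
B: end 22:50 <= 11:05? ✗; end 22:50 < 14:10? ✗ → no.
J: end 17:55 <= 11:05? ✗; end 17:55 < 14:10? ✗ → no.
N: end 11:45 <= 11:05? ✗; end 11:45 < 14:10? ✓ → no.
S: end 18:50 <= 11:05? ✗; end 18:50 < 14:10? ✗ → no.
Z: end 09:20 <= 11:05? ✓; end 09:20 < 14:10? ✓ → yes.
Result: Z.

Z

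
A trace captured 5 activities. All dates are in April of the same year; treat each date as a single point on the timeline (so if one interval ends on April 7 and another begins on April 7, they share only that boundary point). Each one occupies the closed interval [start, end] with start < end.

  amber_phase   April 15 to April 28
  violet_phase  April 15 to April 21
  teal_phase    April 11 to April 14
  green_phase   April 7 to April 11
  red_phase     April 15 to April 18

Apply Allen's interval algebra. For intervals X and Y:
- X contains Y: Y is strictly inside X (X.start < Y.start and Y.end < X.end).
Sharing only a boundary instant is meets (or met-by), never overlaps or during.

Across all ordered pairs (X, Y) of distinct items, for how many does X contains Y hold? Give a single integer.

Checking all 20 ordered pairs for relation 'contains'; matching pairs in alphabetical order:
No pair satisfies it.
Count: 0.

0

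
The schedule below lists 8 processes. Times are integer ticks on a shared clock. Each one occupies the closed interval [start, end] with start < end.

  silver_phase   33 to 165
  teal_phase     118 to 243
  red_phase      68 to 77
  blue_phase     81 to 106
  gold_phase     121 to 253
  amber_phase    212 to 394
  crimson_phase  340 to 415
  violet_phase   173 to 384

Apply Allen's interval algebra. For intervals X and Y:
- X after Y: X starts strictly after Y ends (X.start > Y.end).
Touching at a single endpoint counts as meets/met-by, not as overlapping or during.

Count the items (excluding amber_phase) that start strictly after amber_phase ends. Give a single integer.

0

Target amber_phase = [212, 394].
blue_phase [81, 106] → before → no.
crimson_phase [340, 415] → overlapped-by → no.
gold_phase [121, 253] → overlaps → no.
red_phase [68, 77] → before → no.
silver_phase [33, 165] → before → no.
teal_phase [118, 243] → overlaps → no.
violet_phase [173, 384] → overlaps → no.
Total: 0.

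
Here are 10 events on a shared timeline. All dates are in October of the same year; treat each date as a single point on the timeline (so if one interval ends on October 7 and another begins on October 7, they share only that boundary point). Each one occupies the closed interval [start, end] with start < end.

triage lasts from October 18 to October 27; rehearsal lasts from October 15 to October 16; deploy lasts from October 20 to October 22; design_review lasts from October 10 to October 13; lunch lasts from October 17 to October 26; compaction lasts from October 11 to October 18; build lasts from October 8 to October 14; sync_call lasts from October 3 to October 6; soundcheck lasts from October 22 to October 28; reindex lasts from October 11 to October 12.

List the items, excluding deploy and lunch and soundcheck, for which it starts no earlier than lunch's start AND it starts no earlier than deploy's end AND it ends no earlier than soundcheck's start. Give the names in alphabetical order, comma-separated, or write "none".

none

Conditions: its start is no earlier than lunch's start (X.start >= October 17) AND its start is no earlier than deploy's end (X.start >= October 22) AND its end is no earlier than soundcheck's start (X.end >= October 22).
build: start October 8 >= October 17? ✗; start October 8 >= October 22? ✗; end October 14 >= October 22? ✗ → no.
compaction: start October 11 >= October 17? ✗; start October 11 >= October 22? ✗; end October 18 >= October 22? ✗ → no.
design_review: start October 10 >= October 17? ✗; start October 10 >= October 22? ✗; end October 13 >= October 22? ✗ → no.
rehearsal: start October 15 >= October 17? ✗; start October 15 >= October 22? ✗; end October 16 >= October 22? ✗ → no.
reindex: start October 11 >= October 17? ✗; start October 11 >= October 22? ✗; end October 12 >= October 22? ✗ → no.
sync_call: start October 3 >= October 17? ✗; start October 3 >= October 22? ✗; end October 6 >= October 22? ✗ → no.
triage: start October 18 >= October 17? ✓; start October 18 >= October 22? ✗; end October 27 >= October 22? ✓ → no.
Result: none.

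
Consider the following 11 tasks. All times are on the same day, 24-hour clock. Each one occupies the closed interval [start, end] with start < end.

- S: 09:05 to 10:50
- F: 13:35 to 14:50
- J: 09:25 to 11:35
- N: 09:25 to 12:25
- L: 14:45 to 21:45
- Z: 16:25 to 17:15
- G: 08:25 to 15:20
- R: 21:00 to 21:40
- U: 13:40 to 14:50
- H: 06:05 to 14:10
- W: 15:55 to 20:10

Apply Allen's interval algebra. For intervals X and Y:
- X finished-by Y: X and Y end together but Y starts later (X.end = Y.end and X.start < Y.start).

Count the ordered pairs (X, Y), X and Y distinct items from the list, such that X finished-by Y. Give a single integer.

Checking all 110 ordered pairs for relation 'finished-by'; matching pairs in alphabetical order:
(F, U): F finished-by U ✓
Count: 1.

1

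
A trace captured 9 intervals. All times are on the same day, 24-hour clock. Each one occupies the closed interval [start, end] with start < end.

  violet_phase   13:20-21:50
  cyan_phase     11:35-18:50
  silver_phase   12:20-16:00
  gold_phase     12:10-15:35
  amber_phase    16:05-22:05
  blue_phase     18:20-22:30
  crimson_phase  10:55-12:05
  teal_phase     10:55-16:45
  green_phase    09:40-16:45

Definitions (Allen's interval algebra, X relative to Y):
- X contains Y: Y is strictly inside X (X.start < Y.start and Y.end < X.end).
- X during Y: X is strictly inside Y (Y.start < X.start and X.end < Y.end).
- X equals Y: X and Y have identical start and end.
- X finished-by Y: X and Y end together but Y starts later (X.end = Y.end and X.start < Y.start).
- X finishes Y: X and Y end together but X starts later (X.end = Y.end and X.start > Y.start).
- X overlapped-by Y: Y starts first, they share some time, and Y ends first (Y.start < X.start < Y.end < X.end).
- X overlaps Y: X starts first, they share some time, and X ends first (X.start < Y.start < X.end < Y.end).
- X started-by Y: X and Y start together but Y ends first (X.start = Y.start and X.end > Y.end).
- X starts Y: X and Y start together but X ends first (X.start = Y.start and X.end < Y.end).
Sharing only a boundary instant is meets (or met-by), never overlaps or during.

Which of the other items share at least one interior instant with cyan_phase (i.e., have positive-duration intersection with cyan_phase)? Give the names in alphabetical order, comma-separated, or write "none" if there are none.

amber_phase, blue_phase, crimson_phase, gold_phase, green_phase, silver_phase, teal_phase, violet_phase

Target cyan_phase = [11:35, 18:50].
amber_phase [16:05, 22:05] → overlapped-by → yes.
blue_phase [18:20, 22:30] → overlapped-by → yes.
crimson_phase [10:55, 12:05] → overlaps → yes.
gold_phase [12:10, 15:35] → during → yes.
green_phase [09:40, 16:45] → overlaps → yes.
silver_phase [12:20, 16:00] → during → yes.
teal_phase [10:55, 16:45] → overlaps → yes.
violet_phase [13:20, 21:50] → overlapped-by → yes.
Result: amber_phase, blue_phase, crimson_phase, gold_phase, green_phase, silver_phase, teal_phase, violet_phase.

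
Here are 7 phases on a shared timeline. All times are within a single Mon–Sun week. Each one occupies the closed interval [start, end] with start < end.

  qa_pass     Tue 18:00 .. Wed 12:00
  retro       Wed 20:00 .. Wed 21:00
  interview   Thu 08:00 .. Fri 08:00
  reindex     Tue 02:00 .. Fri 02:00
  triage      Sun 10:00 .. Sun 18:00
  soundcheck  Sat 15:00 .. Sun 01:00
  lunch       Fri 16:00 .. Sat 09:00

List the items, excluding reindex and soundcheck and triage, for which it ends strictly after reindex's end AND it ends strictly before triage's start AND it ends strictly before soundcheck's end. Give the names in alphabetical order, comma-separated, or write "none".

interview, lunch

Conditions: its end is strictly after reindex's end (X.end > Fri 02:00) AND its end is strictly before triage's start (X.end < Sun 10:00) AND its end is strictly before soundcheck's end (X.end < Sun 01:00).
interview: end Fri 08:00 > Fri 02:00? ✓; end Fri 08:00 < Sun 10:00? ✓; end Fri 08:00 < Sun 01:00? ✓ → yes.
lunch: end Sat 09:00 > Fri 02:00? ✓; end Sat 09:00 < Sun 10:00? ✓; end Sat 09:00 < Sun 01:00? ✓ → yes.
qa_pass: end Wed 12:00 > Fri 02:00? ✗; end Wed 12:00 < Sun 10:00? ✓; end Wed 12:00 < Sun 01:00? ✓ → no.
retro: end Wed 21:00 > Fri 02:00? ✗; end Wed 21:00 < Sun 10:00? ✓; end Wed 21:00 < Sun 01:00? ✓ → no.
Result: interview, lunch.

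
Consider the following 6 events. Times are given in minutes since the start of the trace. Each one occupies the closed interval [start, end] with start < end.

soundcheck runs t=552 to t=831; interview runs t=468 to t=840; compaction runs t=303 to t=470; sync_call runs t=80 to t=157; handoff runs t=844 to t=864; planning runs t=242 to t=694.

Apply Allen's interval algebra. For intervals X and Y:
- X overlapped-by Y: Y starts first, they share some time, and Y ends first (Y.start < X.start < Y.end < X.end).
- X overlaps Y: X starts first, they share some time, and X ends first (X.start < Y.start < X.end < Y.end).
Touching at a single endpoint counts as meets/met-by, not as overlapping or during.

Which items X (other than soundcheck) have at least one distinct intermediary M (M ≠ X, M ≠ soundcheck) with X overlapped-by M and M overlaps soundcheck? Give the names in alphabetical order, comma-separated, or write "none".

Target soundcheck = [t=552, t=831].
Intermediaries M with M overlaps soundcheck: planning.
Via planning — items with X overlapped-by planning: interview.
Union: interview.

interview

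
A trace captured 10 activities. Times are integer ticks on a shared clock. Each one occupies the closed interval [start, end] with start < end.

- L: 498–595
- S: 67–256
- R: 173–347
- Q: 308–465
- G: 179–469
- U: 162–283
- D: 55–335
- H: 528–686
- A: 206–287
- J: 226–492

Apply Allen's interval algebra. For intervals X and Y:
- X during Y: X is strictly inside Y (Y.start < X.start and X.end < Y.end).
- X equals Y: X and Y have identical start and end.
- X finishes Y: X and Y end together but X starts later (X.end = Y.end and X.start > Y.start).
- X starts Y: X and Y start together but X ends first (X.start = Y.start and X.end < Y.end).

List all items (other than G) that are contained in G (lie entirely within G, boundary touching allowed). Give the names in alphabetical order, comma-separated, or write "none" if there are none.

A, Q

Target G = [179, 469].
A [206, 287] → during → yes.
D [55, 335] → overlaps → no.
H [528, 686] → after → no.
J [226, 492] → overlapped-by → no.
L [498, 595] → after → no.
Q [308, 465] → during → yes.
R [173, 347] → overlaps → no.
S [67, 256] → overlaps → no.
U [162, 283] → overlaps → no.
Result: A, Q.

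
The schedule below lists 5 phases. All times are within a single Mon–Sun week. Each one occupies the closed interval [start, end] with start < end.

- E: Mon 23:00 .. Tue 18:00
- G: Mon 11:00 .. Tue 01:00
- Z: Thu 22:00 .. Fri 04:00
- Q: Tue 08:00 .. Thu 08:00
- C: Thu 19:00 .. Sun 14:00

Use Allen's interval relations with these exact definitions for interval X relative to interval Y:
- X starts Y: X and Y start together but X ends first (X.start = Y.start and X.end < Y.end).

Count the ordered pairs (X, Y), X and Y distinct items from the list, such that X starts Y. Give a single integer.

0

Checking all 20 ordered pairs for relation 'starts'; matching pairs in alphabetical order:
No pair satisfies it.
Count: 0.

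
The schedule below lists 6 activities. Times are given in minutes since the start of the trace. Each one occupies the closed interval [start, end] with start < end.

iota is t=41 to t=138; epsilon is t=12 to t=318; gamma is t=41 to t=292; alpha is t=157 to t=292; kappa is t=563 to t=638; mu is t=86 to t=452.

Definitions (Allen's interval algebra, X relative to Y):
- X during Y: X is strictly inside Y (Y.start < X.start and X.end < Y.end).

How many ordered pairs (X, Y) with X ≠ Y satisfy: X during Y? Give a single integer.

Checking all 30 ordered pairs for relation 'during'; matching pairs in alphabetical order:
(alpha, epsilon): alpha during epsilon ✓
(alpha, mu): alpha during mu ✓
(gamma, epsilon): gamma during epsilon ✓
(iota, epsilon): iota during epsilon ✓
Count: 4.

4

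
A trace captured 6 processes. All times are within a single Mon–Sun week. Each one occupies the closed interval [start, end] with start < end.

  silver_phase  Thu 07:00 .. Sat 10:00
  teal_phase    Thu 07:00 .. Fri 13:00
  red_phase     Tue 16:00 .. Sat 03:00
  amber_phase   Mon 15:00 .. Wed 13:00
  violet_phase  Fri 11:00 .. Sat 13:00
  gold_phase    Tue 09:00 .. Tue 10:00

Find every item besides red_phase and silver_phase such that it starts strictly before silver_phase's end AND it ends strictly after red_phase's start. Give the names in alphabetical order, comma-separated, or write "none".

amber_phase, teal_phase, violet_phase

Conditions: its start is strictly before silver_phase's end (X.start < Sat 10:00) AND its end is strictly after red_phase's start (X.end > Tue 16:00).
amber_phase: start Mon 15:00 < Sat 10:00? ✓; end Wed 13:00 > Tue 16:00? ✓ → yes.
gold_phase: start Tue 09:00 < Sat 10:00? ✓; end Tue 10:00 > Tue 16:00? ✗ → no.
teal_phase: start Thu 07:00 < Sat 10:00? ✓; end Fri 13:00 > Tue 16:00? ✓ → yes.
violet_phase: start Fri 11:00 < Sat 10:00? ✓; end Sat 13:00 > Tue 16:00? ✓ → yes.
Result: amber_phase, teal_phase, violet_phase.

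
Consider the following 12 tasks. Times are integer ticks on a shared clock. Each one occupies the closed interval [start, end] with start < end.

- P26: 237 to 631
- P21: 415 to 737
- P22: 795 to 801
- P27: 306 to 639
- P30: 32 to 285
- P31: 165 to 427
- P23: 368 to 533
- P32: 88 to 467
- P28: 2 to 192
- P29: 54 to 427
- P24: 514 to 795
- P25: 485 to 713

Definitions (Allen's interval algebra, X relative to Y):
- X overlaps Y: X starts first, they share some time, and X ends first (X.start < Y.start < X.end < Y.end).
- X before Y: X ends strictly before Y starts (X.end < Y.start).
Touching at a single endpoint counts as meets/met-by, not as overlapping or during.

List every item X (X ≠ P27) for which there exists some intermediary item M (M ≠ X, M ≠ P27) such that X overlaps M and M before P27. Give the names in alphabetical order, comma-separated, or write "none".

Target P27 = [306, 639].
Intermediaries M with M before P27: P28, P30.
Via P28 — items with X overlaps P28: none.
Via P30 — items with X overlaps P30: P28.
Union: P28.

P28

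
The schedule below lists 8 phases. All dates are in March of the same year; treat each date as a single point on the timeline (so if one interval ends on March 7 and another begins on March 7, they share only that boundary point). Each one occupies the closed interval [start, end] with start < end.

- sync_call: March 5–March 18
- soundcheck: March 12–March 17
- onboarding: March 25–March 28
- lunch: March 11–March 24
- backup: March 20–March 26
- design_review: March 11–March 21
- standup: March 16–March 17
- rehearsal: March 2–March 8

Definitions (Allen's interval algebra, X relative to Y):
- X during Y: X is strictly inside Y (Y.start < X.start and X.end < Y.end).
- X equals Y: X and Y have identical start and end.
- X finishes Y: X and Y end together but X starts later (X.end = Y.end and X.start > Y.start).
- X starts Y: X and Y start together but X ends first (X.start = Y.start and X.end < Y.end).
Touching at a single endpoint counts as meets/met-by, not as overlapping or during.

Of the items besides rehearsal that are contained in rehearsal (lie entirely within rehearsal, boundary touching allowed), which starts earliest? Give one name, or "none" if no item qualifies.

Target rehearsal = [March 2, March 8].
backup [March 20, March 26] → after → excluded.
design_review [March 11, March 21] → after → excluded.
lunch [March 11, March 24] → after → excluded.
onboarding [March 25, March 28] → after → excluded.
soundcheck [March 12, March 17] → after → excluded.
standup [March 16, March 17] → after → excluded.
sync_call [March 5, March 18] → overlapped-by → excluded.
No candidates → none.

none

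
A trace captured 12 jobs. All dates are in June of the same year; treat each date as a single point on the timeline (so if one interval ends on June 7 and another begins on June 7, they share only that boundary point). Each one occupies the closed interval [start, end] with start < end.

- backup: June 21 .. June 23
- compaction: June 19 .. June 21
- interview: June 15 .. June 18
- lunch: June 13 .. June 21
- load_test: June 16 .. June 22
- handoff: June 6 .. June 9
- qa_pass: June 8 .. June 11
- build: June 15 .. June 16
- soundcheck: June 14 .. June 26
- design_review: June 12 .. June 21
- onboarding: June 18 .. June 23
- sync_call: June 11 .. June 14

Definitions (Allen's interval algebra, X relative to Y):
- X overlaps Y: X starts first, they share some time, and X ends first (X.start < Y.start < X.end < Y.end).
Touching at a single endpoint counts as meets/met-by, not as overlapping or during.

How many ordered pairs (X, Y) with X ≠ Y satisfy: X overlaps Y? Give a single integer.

Checking all 132 ordered pairs for relation 'overlaps'; matching pairs in alphabetical order:
(design_review, load_test): design_review overlaps load_test ✓
(design_review, onboarding): design_review overlaps onboarding ✓
(design_review, soundcheck): design_review overlaps soundcheck ✓
(handoff, qa_pass): handoff overlaps qa_pass ✓
(interview, load_test): interview overlaps load_test ✓
(load_test, backup): load_test overlaps backup ✓
(load_test, onboarding): load_test overlaps onboarding ✓
(lunch, load_test): lunch overlaps load_test ✓
(lunch, onboarding): lunch overlaps onboarding ✓
(lunch, soundcheck): lunch overlaps soundcheck ✓
(sync_call, design_review): sync_call overlaps design_review ✓
(sync_call, lunch): sync_call overlaps lunch ✓
Count: 12.

12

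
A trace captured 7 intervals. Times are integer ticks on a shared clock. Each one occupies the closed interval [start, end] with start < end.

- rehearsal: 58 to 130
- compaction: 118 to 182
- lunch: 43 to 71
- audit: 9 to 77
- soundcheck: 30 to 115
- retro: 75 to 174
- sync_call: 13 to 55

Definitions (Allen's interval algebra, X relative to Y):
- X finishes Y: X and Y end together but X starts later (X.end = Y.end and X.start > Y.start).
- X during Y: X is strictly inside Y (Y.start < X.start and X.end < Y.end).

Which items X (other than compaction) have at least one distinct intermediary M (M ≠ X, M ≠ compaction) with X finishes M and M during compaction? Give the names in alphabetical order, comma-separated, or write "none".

none

Target compaction = [118, 182].
Intermediaries M with M during compaction: none.
Union: none.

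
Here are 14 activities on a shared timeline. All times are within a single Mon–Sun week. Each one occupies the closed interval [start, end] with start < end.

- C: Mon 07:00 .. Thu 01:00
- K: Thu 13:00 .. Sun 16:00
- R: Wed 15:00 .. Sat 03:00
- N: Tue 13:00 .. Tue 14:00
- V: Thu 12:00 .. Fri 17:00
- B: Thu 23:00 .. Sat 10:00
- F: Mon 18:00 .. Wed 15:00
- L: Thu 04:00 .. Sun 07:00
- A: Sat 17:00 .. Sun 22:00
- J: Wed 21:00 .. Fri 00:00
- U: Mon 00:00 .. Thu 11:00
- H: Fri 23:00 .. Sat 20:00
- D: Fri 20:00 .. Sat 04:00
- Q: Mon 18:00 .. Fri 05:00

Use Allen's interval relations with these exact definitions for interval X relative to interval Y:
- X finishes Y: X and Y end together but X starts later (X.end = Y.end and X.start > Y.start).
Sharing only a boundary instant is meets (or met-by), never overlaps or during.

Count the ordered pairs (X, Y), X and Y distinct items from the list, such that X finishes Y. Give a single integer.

0

Checking all 182 ordered pairs for relation 'finishes'; matching pairs in alphabetical order:
No pair satisfies it.
Count: 0.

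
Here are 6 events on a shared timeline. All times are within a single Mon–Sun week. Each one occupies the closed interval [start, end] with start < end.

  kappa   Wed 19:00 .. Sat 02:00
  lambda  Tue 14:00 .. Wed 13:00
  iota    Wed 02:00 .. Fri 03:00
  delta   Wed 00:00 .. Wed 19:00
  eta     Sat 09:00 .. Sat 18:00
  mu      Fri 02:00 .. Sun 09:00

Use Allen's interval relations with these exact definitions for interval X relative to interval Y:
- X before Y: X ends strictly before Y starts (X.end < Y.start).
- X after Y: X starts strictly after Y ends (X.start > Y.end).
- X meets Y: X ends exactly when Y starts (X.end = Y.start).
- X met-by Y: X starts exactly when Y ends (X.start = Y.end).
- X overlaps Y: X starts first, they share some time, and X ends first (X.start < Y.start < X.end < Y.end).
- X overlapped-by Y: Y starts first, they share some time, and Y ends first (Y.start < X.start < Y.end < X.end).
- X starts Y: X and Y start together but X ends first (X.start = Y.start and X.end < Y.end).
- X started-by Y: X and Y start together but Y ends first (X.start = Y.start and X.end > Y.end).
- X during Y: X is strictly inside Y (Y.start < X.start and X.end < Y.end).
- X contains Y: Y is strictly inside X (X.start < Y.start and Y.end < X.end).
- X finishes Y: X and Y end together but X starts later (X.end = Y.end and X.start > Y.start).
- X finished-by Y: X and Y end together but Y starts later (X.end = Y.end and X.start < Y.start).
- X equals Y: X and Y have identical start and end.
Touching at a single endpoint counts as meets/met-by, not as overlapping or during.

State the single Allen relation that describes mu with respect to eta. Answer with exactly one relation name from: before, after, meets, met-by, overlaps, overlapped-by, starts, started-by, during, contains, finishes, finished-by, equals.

mu = [Fri 02:00, Sun 09:00]; eta = [Sat 09:00, Sat 18:00].
Compare endpoints: mu.start < eta.start, mu.start < eta.end, mu.end > eta.start, mu.end > eta.end.
That pattern is 'contains'.

contains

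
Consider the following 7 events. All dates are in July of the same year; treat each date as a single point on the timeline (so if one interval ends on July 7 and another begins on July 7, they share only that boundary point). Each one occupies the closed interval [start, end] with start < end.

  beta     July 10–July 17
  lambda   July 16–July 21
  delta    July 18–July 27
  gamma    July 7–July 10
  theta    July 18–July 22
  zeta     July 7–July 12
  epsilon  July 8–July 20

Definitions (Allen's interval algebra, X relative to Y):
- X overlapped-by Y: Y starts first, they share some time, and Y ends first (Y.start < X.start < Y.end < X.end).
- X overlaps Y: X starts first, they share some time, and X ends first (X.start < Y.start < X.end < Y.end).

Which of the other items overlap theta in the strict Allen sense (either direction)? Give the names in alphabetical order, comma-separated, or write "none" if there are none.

epsilon, lambda

Target theta = [July 18, July 22].
beta [July 10, July 17] → before → no.
delta [July 18, July 27] → started-by → no.
epsilon [July 8, July 20] → overlaps → yes.
gamma [July 7, July 10] → before → no.
lambda [July 16, July 21] → overlaps → yes.
zeta [July 7, July 12] → before → no.
Result: epsilon, lambda.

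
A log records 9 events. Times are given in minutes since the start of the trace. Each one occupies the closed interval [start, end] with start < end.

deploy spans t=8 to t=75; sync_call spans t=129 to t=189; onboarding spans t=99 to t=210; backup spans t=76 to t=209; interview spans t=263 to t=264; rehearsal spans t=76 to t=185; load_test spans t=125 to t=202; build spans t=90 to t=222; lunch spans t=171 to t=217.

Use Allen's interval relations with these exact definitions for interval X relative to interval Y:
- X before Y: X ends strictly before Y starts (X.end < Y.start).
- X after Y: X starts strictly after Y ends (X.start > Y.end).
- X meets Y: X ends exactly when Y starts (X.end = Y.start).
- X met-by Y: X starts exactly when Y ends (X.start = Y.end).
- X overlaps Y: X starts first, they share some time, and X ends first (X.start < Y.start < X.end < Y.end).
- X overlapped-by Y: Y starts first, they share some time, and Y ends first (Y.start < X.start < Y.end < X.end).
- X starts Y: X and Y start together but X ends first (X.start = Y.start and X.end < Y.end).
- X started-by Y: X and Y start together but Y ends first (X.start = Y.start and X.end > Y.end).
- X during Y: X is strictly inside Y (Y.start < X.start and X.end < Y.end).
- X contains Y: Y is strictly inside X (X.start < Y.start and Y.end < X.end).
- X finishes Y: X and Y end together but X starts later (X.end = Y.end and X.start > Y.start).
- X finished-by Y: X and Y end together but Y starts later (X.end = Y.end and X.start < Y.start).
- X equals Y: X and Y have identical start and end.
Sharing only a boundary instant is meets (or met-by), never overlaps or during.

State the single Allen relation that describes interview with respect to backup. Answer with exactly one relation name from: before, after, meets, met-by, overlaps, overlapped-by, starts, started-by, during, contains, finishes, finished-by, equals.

after

interview = [t=263, t=264]; backup = [t=76, t=209].
Compare endpoints: interview.start > backup.start, interview.start > backup.end, interview.end > backup.start, interview.end > backup.end.
That pattern is 'after'.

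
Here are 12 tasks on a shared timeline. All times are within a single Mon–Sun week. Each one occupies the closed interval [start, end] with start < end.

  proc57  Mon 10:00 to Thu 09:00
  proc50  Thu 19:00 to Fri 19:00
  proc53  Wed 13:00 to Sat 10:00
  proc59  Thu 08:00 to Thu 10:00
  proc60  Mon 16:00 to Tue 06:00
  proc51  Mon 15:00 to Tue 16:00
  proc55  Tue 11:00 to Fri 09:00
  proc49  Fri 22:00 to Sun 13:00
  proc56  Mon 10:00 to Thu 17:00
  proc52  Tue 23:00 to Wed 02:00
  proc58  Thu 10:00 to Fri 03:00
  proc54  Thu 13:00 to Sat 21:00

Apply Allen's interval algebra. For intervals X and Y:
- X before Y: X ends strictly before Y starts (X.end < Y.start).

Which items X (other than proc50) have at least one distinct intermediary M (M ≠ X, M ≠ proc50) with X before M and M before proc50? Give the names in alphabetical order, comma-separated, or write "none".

proc51, proc52, proc60

Target proc50 = [Thu 19:00, Fri 19:00].
Intermediaries M with M before proc50: proc51, proc52, proc56, proc57, proc59, proc60.
Via proc51 — items with X before proc51: none.
Via proc52 — items with X before proc52: proc51, proc60.
Via proc56 — items with X before proc56: none.
Via proc57 — items with X before proc57: none.
Via proc59 — items with X before proc59: proc51, proc52, proc60.
Via proc60 — items with X before proc60: none.
Union: proc51, proc52, proc60.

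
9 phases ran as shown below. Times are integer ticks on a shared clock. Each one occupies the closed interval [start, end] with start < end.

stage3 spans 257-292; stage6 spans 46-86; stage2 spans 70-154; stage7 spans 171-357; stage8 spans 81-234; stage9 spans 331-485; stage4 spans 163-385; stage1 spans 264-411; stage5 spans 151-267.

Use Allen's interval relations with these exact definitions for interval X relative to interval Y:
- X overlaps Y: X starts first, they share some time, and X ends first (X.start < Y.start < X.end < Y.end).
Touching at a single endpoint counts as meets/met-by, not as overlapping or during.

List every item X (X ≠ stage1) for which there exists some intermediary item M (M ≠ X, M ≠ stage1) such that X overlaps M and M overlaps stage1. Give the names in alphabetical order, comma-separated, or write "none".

Target stage1 = [264, 411].
Intermediaries M with M overlaps stage1: stage3, stage4, stage5, stage7.
Via stage3 — items with X overlaps stage3: stage5.
Via stage4 — items with X overlaps stage4: stage5, stage8.
Via stage5 — items with X overlaps stage5: stage2, stage8.
Via stage7 — items with X overlaps stage7: stage5, stage8.
Union: stage2, stage5, stage8.

stage2, stage5, stage8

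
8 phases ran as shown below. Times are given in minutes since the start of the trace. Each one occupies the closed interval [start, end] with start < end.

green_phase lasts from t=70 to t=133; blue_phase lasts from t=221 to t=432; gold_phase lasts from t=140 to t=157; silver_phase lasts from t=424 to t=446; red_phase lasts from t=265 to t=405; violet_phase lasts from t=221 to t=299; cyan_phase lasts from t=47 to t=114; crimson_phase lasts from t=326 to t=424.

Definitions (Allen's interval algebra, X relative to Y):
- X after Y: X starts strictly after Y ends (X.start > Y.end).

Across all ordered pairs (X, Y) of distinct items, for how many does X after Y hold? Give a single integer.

Checking all 56 ordered pairs for relation 'after'; matching pairs in alphabetical order:
(blue_phase, cyan_phase): blue_phase after cyan_phase ✓
(blue_phase, gold_phase): blue_phase after gold_phase ✓
(blue_phase, green_phase): blue_phase after green_phase ✓
(crimson_phase, cyan_phase): crimson_phase after cyan_phase ✓
(crimson_phase, gold_phase): crimson_phase after gold_phase ✓
(crimson_phase, green_phase): crimson_phase after green_phase ✓
(crimson_phase, violet_phase): crimson_phase after violet_phase ✓
(gold_phase, cyan_phase): gold_phase after cyan_phase ✓
(gold_phase, green_phase): gold_phase after green_phase ✓
(red_phase, cyan_phase): red_phase after cyan_phase ✓
(red_phase, gold_phase): red_phase after gold_phase ✓
(red_phase, green_phase): red_phase after green_phase ✓
(silver_phase, cyan_phase): silver_phase after cyan_phase ✓
(silver_phase, gold_phase): silver_phase after gold_phase ✓
(silver_phase, green_phase): silver_phase after green_phase ✓
(silver_phase, red_phase): silver_phase after red_phase ✓
(silver_phase, violet_phase): silver_phase after violet_phase ✓
(violet_phase, cyan_phase): violet_phase after cyan_phase ✓
(violet_phase, gold_phase): violet_phase after gold_phase ✓
(violet_phase, green_phase): violet_phase after green_phase ✓
Count: 20.

20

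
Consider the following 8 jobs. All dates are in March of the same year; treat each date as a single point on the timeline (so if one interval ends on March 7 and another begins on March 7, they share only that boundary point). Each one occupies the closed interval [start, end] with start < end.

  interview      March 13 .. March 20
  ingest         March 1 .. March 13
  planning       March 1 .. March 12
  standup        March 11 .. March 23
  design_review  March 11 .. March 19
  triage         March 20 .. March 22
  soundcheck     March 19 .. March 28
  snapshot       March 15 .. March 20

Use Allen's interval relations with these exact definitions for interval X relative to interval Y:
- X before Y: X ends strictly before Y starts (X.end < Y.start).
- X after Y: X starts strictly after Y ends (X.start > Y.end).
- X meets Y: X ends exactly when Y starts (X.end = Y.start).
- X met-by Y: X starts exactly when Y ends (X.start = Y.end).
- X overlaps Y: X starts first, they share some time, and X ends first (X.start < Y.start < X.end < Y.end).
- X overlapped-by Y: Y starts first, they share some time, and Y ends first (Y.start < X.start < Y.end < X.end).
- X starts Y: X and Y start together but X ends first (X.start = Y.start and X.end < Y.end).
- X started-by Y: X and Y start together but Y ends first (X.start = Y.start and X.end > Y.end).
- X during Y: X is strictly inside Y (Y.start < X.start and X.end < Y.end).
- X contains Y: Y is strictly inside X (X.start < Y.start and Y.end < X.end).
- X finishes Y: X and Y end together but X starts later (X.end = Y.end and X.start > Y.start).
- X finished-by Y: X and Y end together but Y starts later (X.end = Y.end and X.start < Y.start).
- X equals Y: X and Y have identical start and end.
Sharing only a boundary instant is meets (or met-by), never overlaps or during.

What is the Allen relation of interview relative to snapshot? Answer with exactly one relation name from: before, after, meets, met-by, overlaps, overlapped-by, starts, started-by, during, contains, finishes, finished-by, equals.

interview = [March 13, March 20]; snapshot = [March 15, March 20].
Compare endpoints: interview.start < snapshot.start, interview.start < snapshot.end, interview.end > snapshot.start, interview.end = snapshot.end.
That pattern is 'finished-by'.

finished-by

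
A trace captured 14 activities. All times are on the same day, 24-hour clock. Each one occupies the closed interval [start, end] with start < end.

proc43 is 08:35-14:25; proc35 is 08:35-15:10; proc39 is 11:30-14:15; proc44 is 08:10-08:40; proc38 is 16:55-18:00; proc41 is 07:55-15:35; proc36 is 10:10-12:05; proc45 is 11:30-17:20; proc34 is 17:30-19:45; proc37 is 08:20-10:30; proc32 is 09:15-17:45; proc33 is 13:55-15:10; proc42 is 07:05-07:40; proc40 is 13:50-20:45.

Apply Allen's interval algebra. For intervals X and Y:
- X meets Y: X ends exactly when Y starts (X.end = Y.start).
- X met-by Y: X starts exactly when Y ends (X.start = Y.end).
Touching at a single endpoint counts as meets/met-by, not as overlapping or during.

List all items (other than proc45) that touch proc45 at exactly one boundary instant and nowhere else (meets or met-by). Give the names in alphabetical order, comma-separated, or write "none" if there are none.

Target proc45 = [11:30, 17:20].
proc32 [09:15, 17:45] → contains → no.
proc33 [13:55, 15:10] → during → no.
proc34 [17:30, 19:45] → after → no.
proc35 [08:35, 15:10] → overlaps → no.
proc36 [10:10, 12:05] → overlaps → no.
proc37 [08:20, 10:30] → before → no.
proc38 [16:55, 18:00] → overlapped-by → no.
proc39 [11:30, 14:15] → starts → no.
proc40 [13:50, 20:45] → overlapped-by → no.
proc41 [07:55, 15:35] → overlaps → no.
proc42 [07:05, 07:40] → before → no.
proc43 [08:35, 14:25] → overlaps → no.
proc44 [08:10, 08:40] → before → no.
Result: none.

none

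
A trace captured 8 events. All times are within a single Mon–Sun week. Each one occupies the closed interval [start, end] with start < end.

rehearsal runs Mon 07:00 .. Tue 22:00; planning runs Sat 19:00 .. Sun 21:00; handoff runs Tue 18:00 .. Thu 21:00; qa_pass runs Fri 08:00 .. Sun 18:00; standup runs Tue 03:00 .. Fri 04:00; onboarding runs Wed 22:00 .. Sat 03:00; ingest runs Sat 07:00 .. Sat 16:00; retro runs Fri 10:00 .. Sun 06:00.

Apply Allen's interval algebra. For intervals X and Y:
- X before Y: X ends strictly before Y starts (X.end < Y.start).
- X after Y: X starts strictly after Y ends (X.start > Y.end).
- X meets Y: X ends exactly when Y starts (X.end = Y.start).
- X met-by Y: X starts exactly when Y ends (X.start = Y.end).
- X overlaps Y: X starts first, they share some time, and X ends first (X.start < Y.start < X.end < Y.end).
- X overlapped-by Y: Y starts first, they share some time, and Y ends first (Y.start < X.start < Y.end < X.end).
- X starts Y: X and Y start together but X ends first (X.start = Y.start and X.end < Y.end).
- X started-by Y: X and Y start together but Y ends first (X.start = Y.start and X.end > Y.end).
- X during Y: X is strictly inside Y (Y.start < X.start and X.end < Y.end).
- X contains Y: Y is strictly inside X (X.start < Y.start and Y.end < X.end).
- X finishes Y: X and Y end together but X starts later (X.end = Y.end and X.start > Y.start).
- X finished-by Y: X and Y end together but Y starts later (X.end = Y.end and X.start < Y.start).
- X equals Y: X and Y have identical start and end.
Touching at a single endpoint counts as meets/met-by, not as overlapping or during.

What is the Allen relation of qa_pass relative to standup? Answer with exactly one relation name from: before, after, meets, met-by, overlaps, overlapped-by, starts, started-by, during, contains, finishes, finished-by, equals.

after

qa_pass = [Fri 08:00, Sun 18:00]; standup = [Tue 03:00, Fri 04:00].
Compare endpoints: qa_pass.start > standup.start, qa_pass.start > standup.end, qa_pass.end > standup.start, qa_pass.end > standup.end.
That pattern is 'after'.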